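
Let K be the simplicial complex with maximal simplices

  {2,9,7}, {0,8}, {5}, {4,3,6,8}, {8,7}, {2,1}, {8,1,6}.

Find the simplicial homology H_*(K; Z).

Order the vertices as 0 < 1 < 2 < 3 < 4 < 5 < 6 < 7 < 8 < 9. Listing each simplex with vertices in this order, K has dimension 3 with simplices:

  0-simplices (10): [0], [1], [2], [3], [4], [5], [6], [7], [8], [9]
  1-simplices (14): [0,8], [1,2], [1,6], [1,8], [2,7], [2,9], [3,4], [3,6], [3,8], [4,6], [4,8], [6,8], [7,8], [7,9]
  2-simplices (6): [1,6,8], [2,7,9], [3,4,6], [3,4,8], [3,6,8], [4,6,8]
  3-simplices (1): [3,4,6,8]

giving chain groups C_0 ≅ Z^10, C_1 ≅ Z^14, C_2 ≅ Z^6, C_3 ≅ Z^1.

Boundary ∂_1: C_1 → C_0 maps an edge to its endpoints' difference, ∂[p,q] = q − p. For instance
  ∂[4,8] = [8] − [4].
This gives a 10×14 integer matrix of rank 8; reducing to Smith normal form yields diagonal entries (1,1,1,1,1,1,1,1).

Boundary ∂_2: C_2 → C_1 sends each 2-simplex [p,q,r] to [q,r] − [p,r] + [p,q]. For instance
  ∂[3,6,8] = [6,8] − [3,8] + [3,6],
  ∂[3,4,8] = [4,8] − [3,8] + [3,4].
The 14×6 boundary matrix has rank 5 and Smith normal form diag(1,1,1,1,1).

Boundary ∂_3: C_3 → C_2 sends each 3-simplex σ to the alternating sum Σ_i (−1)^i (σ with its i-th vertex removed). For instance
  ∂[3,4,6,8] = [4,6,8] − [3,6,8] + [3,4,8] − [3,4,6].
The resulting 6×1 matrix has rank 1, and its Smith normal form has invariant factors (1).

Reading off H_k = ker ∂_k / im ∂_{k+1}:

  H_0: rank C_0 − rank ∂_1 = 10 − 8 = 2, and the invariant factors of ∂_1 are all 1, so H_0 ≅ Z^2.
  H_1: rank ker ∂_1 − rank ∂_2 = (14 − 8) − 5 = 1, and the invariant factors of ∂_2 are all 1, so H_1 ≅ Z.
  H_2: rank ker ∂_2 − rank ∂_3 = (6 − 5) − 1 = 0, and the invariant factors of ∂_3 are all 1, so H_2 ≅ 0.
  H_3: rank ker ∂_3 − rank ∂_4 = (1 − 1) − 0 = 0, and there is no ∂_4, so H_3 ≅ 0.

H_0 = Z^2,  H_1 = Z,  H_2 = 0,  H_3 = 0.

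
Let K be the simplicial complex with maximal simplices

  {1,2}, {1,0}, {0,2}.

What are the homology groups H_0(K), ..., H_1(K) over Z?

Order the vertices as 0 < 1 < 2. Listing each simplex with vertices in this order, K has dimension 1 with simplices:

  0-simplices (3): [0], [1], [2]
  1-simplices (3): [0,1], [0,2], [1,2]

Hence C_0 ≅ Z^3, C_1 ≅ Z^3.

The boundary map ∂_1: C_1 → C_0 is given by ∂[p,q] = [q] − [p]. For instance
  ∂[0,2] = [2] − [0].
This gives a 3×3 integer matrix of rank 2; reducing to Smith normal form yields diagonal entries (1,1).

Reading off H_k = ker ∂_k / im ∂_{k+1}:

  H_0: rank C_0 − rank ∂_1 = 3 − 2 = 1, and the invariant factors of ∂_1 are all 1, so H_0 = Z.
  H_1: rank ker ∂_1 − rank ∂_2 = (3 − 2) − 0 = 1, and there is no ∂_2, so H_1 = Z.

As a check, the Euler characteristic is 3 − 3 = 0, which agrees with 1 − 1 = 0.
(K is a triangulation of the circle S^1.)

H_0 = Z,  H_1 = Z.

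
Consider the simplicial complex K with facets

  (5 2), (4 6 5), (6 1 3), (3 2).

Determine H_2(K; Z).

Fix the vertex order 1 < 2 < 3 < 4 < 5 < 6 and write every simplex with vertices in increasing order. Then dim K = 2 and the simplices of K are:

  0-simplices (6): [1], [2], [3], [4], [5], [6]
  1-simplices (8): [1,3], [1,6], [2,3], [2,5], [3,6], [4,5], [4,6], [5,6]
  2-simplices (2): [1,3,6], [4,5,6]

so the chain groups are C_0 ≅ Z^6, C_1 ≅ Z^8, C_2 ≅ Z^2.

∂_1: C_1 → C_0 maps an edge to its endpoints' difference, ∂[p,q] = q − p.
The 6×8 boundary matrix has rank 5 and Smith normal form diag(1,1,1,1,1).

Boundary ∂_2: C_2 → C_1 maps a triangle to the signed sum of its edges. For instance
  ∂[4,5,6] = [5,6] − [4,6] + [4,5],
  ∂[1,3,6] = [3,6] − [1,6] + [1,3].
This gives a 8×2 integer matrix of rank 2; reducing to Smith normal form yields diagonal entries (1,1).

Now H_k = ker ∂_k / im ∂_{k+1}, so:

  H_2: rank ker ∂_2 − rank ∂_3 = (2 − 2) − 0 = 0, and there is no ∂_3, so H_2 = 0.

H_2 = 0.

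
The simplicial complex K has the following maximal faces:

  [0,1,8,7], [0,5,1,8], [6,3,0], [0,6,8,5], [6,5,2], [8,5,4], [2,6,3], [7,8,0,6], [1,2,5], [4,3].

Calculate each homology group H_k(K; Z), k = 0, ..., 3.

K has 9 vertices, 22 edges, 17 triangles, 4 3-simplices.
rank ∂_0 = 0, rank ∂_1 = 8 ⇒ b_0 = 9 − 0 − 8 = 1; all invariant factors of ∂_1 are 1 so no torsion. So H_0 ≅ Z.
rank ∂_1 = 8, rank ∂_2 = 13 ⇒ b_1 = 22 − 8 − 13 = 1; all invariant factors of ∂_2 are 1 so no torsion. So H_1 ≅ Z.
rank ∂_2 = 13, rank ∂_3 = 4 ⇒ b_2 = 17 − 13 − 4 = 0; all invariant factors of ∂_3 are 1 so no torsion. So H_2 ≅ 0.
rank ∂_3 = 4, rank ∂_4 = 0 ⇒ b_3 = 4 − 4 − 0 = 0. So H_3 ≅ 0.

H_0 = Z,  H_1 = Z,  H_2 = 0,  H_3 = 0.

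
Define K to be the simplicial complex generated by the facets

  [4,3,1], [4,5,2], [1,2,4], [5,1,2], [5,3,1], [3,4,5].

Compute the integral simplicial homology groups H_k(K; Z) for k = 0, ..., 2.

Fix the vertex order 1 < 2 < 3 < 4 < 5 and write every simplex with vertices in increasing order. Then dim K = 2 and the simplices of K are:

  0-simplices (5): [1], [2], [3], [4], [5]
  1-simplices (9): [1,2], [1,3], [1,4], [1,5], [2,4], [2,5], [3,4], [3,5], [4,5]
  2-simplices (6): [1,2,4], [1,2,5], [1,3,4], [1,3,5], [2,4,5], [3,4,5]

giving chain groups C_0 ≅ Z^5, C_1 ≅ Z^9, C_2 ≅ Z^6.

The boundary map ∂_1: C_1 → C_0 sends each edge [p,q] (with p < q) to q − p. For instance
  ∂[3,4] = [4] − [3].
As a 5×9 matrix over Z this has rank 4, with invariant factors (1,1,1,1).

The boundary map ∂_2: C_2 → C_1 sends each 2-simplex [p,q,r] to [q,r] − [p,r] + [p,q]. For instance
  ∂[1,2,4] = [2,4] − [1,4] + [1,2],
  ∂[1,2,5] = [2,5] − [1,5] + [1,2].
The 9×6 boundary matrix has rank 5 and Smith normal form diag(1,1,1,1,1).

Now H_k = ker ∂_k / im ∂_{k+1}, so:

  H_0: rank C_0 − rank ∂_1 = 5 − 4 = 1, and the invariant factors of ∂_1 are all 1, so H_0 ≅ Z.
  H_1: rank ker ∂_1 − rank ∂_2 = (9 − 4) − 5 = 0, and the invariant factors of ∂_2 are all 1, so H_1 ≅ 0.
  H_2: rank ker ∂_2 − rank ∂_3 = (6 − 5) − 0 = 1, and there is no ∂_3, so H_2 ≅ Z.

As a check, the Euler characteristic is 5 − 9 + 6 = 2, which agrees with 1 − 0 + 1 = 2.

H_0 = Z,  H_1 = 0,  H_2 = Z.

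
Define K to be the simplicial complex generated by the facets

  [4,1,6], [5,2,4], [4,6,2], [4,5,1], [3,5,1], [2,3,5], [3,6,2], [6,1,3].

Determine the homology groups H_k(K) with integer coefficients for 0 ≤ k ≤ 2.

Order the vertices as 1 < 2 < 3 < 4 < 5 < 6. Listing each simplex with vertices in this order, K has dimension 2 with simplices:

  0-simplices (6): [1], [2], [3], [4], [5], [6]
  1-simplices (12): [1,3], [1,4], [1,5], [1,6], [2,3], [2,4], [2,5], [2,6], [3,5], [3,6], [4,5], [4,6]
  2-simplices (8): [1,3,5], [1,3,6], [1,4,5], [1,4,6], [2,3,5], [2,3,6], [2,4,5], [2,4,6]

so the chain groups are C_0 ≅ Z^6, C_1 ≅ Z^12, C_2 ≅ Z^8.

The boundary map ∂_1: C_1 → C_0 is given by ∂[p,q] = [q] − [p].
The resulting 6×12 matrix has rank 5, and its Smith normal form has invariant factors (1,1,1,1,1).

∂_2: C_2 → C_1 maps a triangle to the signed sum of its edges. For instance
  ∂[1,4,5] = [4,5] − [1,5] + [1,4],
  ∂[1,3,5] = [3,5] − [1,5] + [1,3].
This gives a 12×8 integer matrix of rank 7; reducing to Smith normal form yields diagonal entries (1,1,1,1,1,1,1).

From H_k ≅ ker(∂_k) / im(∂_{k+1}) we obtain:

  H_0: rank C_0 − rank ∂_1 = 6 − 5 = 1, and the invariant factors of ∂_1 are all 1, so H_0 ≅ Z.
  H_1: rank ker ∂_1 − rank ∂_2 = (12 − 5) − 7 = 0, and the invariant factors of ∂_2 are all 1, so H_1 ≅ 0.
  H_2: rank ker ∂_2 − rank ∂_3 = (8 − 7) − 0 = 1, and there is no ∂_3, so H_2 ≅ Z.

As a check, the Euler characteristic is 6 − 12 + 8 = 2, which agrees with 1 − 0 + 1 = 2.

H_0 = Z,  H_1 = 0,  H_2 = Z.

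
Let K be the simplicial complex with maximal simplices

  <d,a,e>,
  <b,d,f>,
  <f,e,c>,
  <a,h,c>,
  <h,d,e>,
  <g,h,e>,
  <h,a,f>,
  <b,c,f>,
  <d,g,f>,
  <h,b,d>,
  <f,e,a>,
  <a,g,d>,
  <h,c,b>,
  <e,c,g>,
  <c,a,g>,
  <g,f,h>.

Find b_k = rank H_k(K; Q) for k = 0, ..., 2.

Fix the vertex order a < b < c < d < e < f < g < h and write every simplex with vertices in increasing order. Then dim K = 2 and the simplices of K are:

  0-simplices (8): a, b, c, d, e, f, g, h
  1-simplices (24): ac, ad, ae, af, ag, ah, bc, bd, bf, bh, ce, cf, cg, ch, de, df, dg, dh, ef, eg, eh, fg, fh, gh
  2-simplices (16): acg, ach, ade, adg, aef, afh, bcf, bch, bdf, bdh, cef, ceg, deh, dfg, egh, fgh

so the chain groups are C_0 ≅ Z^8, C_1 ≅ Z^24, C_2 ≅ Z^16.

∂_1: C_1 → C_0 maps an edge to its endpoints' difference, ∂[p,q] = q − p.
As a 8×24 matrix over Z this has rank 7, with invariant factors (1,1,1,1,1,1,1).

Boundary ∂_2: C_2 → C_1 maps a triangle to the signed sum of its edges. For instance
  ∂ade = de − ae + ad,
  ∂dfg = fg − dg + df.
As a 24×16 matrix over Z this has rank 15, with invariant factors (1,1,1,1,1,1,1,1,1,1,1,1,1,1,1).

Computing H_k = (kernel of ∂_k) / (image of ∂_{k+1}):

  H_0: rank C_0 − rank ∂_1 = 8 − 7 = 1, and the invariant factors of ∂_1 are all 1, so H_0 ≅ Z.
  H_1: rank ker ∂_1 − rank ∂_2 = (24 − 7) − 15 = 2, and the invariant factors of ∂_2 are all 1, so H_1 ≅ Z^2.
  H_2: rank ker ∂_2 − rank ∂_3 = (16 − 15) − 0 = 1, and there is no ∂_3, so H_2 ≅ Z.

As a check, the Euler characteristic is 8 − 24 + 16 = 0, which agrees with 1 − 2 + 1 = 0.

Hence the Betti numbers are b_0 = 1, b_1 = 2, b_2 = 1.

b_0 = 1, b_1 = 2, b_2 = 1.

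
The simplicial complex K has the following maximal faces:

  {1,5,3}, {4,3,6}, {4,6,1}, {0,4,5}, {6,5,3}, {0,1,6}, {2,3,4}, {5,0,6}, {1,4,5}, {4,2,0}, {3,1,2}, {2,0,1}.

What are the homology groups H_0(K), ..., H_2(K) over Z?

Take the total order 0 < 1 < 2 < 3 < 4 < 5 < 6 on the vertex set. Then K (dimension 2) consists of the simplices:

  0-simplices (7): [0], [1], [2], [3], [4], [5], [6]
  1-simplices (18): [0,1], [0,2], [0,4], [0,5], [0,6], [1,2], [1,3], [1,4], [1,5], [1,6], [2,3], [2,4], [3,4], [3,5], [3,6], [4,5], [4,6], [5,6]
  2-simplices (12): [0,1,2], [0,1,6], [0,2,4], [0,4,5], [0,5,6], [1,2,3], [1,3,5], [1,4,5], [1,4,6], [2,3,4], [3,4,6], [3,5,6]

Hence C_0 ≅ Z^7, C_1 ≅ Z^18, C_2 ≅ Z^12.

The boundary map ∂_1: C_1 → C_0 maps an edge to its endpoints' difference, ∂[p,q] = q − p. For instance
  ∂[1,4] = [4] − [1].
This gives a 7×18 integer matrix of rank 6; reducing to Smith normal form yields diagonal entries (1,1,1,1,1,1).

The boundary map ∂_2: C_2 → C_1 acts by ∂[p,q,r] = [q,r] − [p,r] + [p,q]. For instance
  ∂[2,3,4] = [3,4] − [2,4] + [2,3],
  ∂[0,5,6] = [5,6] − [0,6] + [0,5].
The resulting 18×12 matrix has rank 12, and its Smith normal form has invariant factors (1,1,1,1,1,1,1,1,1,1,1,2).

Computing H_k = (kernel of ∂_k) / (image of ∂_{k+1}):

  H_0: rank C_0 − rank ∂_1 = 7 − 6 = 1, and the invariant factors of ∂_1 are all 1, so H_0 = Z.
  H_1: rank ker ∂_1 − rank ∂_2 = (18 − 6) − 12 = 0, and ∂_2 has invariant factor 2 > 1, so H_1 = Z/2.
  H_2: rank ker ∂_2 − rank ∂_3 = (12 − 12) − 0 = 0, and there is no ∂_3, so H_2 = 0.

(K is a triangulation of the real projective plane RP^2.)

H_0 = Z,  H_1 = Z/2,  H_2 = 0.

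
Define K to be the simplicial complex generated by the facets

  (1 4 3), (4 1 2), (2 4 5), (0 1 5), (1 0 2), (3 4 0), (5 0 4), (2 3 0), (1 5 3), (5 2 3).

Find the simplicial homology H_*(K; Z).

H_0 ≅ Z,  H_1 ≅ Z_2,  H_2 = 0.

Take the total order 0 < 1 < 2 < 3 < 4 < 5 on the vertex set. Then K (dimension 2) consists of the simplices:

  0-simplices (6): [0], [1], [2], [3], [4], [5]
  1-simplices (15): [0,1], [0,2], [0,3], [0,4], [0,5], [1,2], [1,3], [1,4], [1,5], [2,3], [2,4], [2,5], [3,4], [3,5], [4,5]
  2-simplices (10): [0,1,2], [0,1,5], [0,2,3], [0,3,4], [0,4,5], [1,2,4], [1,3,4], [1,3,5], [2,3,5], [2,4,5]

giving chain groups C_0 ≅ Z^6, C_1 ≅ Z^15, C_2 ≅ Z^10.

Boundary ∂_1: C_1 → C_0 is given by ∂[p,q] = [q] − [p]. For instance
  ∂[1,5] = [5] − [1].
As a 6×15 matrix over Z this has rank 5, with invariant factors (1,1,1,1,1).

∂_2: C_2 → C_1 acts by ∂[p,q,r] = [q,r] − [p,r] + [p,q]. For instance
  ∂[1,2,4] = [2,4] − [1,4] + [1,2],
  ∂[0,2,3] = [2,3] − [0,3] + [0,2].
The 15×10 boundary matrix has rank 10 and Smith normal form diag(1,1,1,1,1,1,1,1,1,2).

Reading off H_k = ker ∂_k / im ∂_{k+1}:

  H_0: rank C_0 − rank ∂_1 = 6 − 5 = 1, and the invariant factors of ∂_1 are all 1, so H_0 ≅ Z.
  H_1: rank ker ∂_1 − rank ∂_2 = (15 − 5) − 10 = 0, and ∂_2 has invariant factor 2 > 1, so H_1 ≅ Z_2.
  H_2: rank ker ∂_2 − rank ∂_3 = (10 − 10) − 0 = 0, and there is no ∂_3, so H_2 ≅ 0.

As a check, the Euler characteristic is 6 − 15 + 10 = 1, which agrees with 1 − 0 + 0 = 1.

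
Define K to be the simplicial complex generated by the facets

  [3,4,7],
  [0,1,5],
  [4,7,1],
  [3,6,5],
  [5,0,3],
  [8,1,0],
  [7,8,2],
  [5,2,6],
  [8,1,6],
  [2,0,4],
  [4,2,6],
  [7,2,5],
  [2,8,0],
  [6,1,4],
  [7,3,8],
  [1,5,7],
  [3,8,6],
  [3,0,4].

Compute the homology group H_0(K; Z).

Take the total order 0 < 1 < 2 < 3 < 4 < 5 < 6 < 7 < 8 on the vertex set. Then K (dimension 2) consists of the simplices:

  0-simplices (9): [0], [1], [2], [3], [4], [5], [6], [7], [8]
  1-simplices (27): (27 of them)
  2-simplices (18): [0,1,5], [0,1,8], [0,2,4], [0,2,8], [0,3,4], [0,3,5], [1,4,6], [1,4,7], [1,5,7], [1,6,8], [2,4,6], [2,5,6], [2,5,7], [2,7,8], [3,4,7], [3,5,6], [3,6,8], [3,7,8]

giving chain groups C_0 ≅ Z^9, C_1 ≅ Z^27, C_2 ≅ Z^18.

∂_1: C_1 → C_0 maps an edge to its endpoints' difference, ∂[p,q] = q − p. For instance
  ∂[0,3] = [3] − [0].
This gives a 9×27 integer matrix of rank 8; reducing to Smith normal form yields diagonal entries (1,1,1,1,1,1,1,1).

∂_2: C_2 → C_1 sends each 2-simplex [p,q,r] to [q,r] − [p,r] + [p,q]. For instance
  ∂[1,6,8] = [6,8] − [1,8] + [1,6],
  ∂[0,1,5] = [1,5] − [0,5] + [0,1].
This gives a 27×18 integer matrix of rank 17; reducing to Smith normal form yields diagonal entries (1,1,1,1,1,1,1,1,1,1,1,1,1,1,1,1,1).

Computing H_k = (kernel of ∂_k) / (image of ∂_{k+1}):

  H_0: rank C_0 − rank ∂_1 = 9 − 8 = 1, and the invariant factors of ∂_1 are all 1, so H_0 ≅ Z.

(K is a triangulation of the torus T^2.)

H_0 = Z.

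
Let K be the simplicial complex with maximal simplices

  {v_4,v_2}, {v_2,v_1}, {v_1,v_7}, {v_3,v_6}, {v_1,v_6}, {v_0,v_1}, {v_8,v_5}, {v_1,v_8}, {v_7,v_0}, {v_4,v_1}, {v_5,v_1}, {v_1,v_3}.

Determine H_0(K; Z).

H_0 = Z.

K has 9 vertices, 12 edges.
rank ∂_0 = 0, rank ∂_1 = 8 ⇒ b_0 = 9 − 0 − 8 = 1; all invariant factors of ∂_1 are 1 so no torsion. So H_0 ≅ Z.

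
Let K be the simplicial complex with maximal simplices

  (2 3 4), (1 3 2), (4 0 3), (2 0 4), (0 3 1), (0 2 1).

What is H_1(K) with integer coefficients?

K has 5 vertices, 9 edges, 6 triangles.
rank ∂_1 = 4, rank ∂_2 = 5 ⇒ b_1 = 9 − 4 − 5 = 0; all invariant factors of ∂_2 are 1 so no torsion. So H_1 ≅ 0.

H_1 ≅ 0.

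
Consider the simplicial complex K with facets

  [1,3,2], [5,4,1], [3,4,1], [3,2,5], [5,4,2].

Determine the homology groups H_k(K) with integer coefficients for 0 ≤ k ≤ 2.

We work with the vertex ordering 1 < 2 < 3 < 4 < 5. The simplices of K, each written with vertices in increasing order, are:

  0-simplices (5): [1], [2], [3], [4], [5]
  1-simplices (10): [1,2], [1,3], [1,4], [1,5], [2,3], [2,4], [2,5], [3,4], [3,5], [4,5]
  2-simplices (5): [1,2,3], [1,3,4], [1,4,5], [2,3,5], [2,4,5]

so the chain groups are C_0 ≅ Z^5, C_1 ≅ Z^10, C_2 ≅ Z^5.

Boundary ∂_1: C_1 → C_0 is given by ∂[p,q] = [q] − [p].
As a 5×10 matrix over Z this has rank 4, with invariant factors (1,1,1,1).

Boundary ∂_2: C_2 → C_1 maps a triangle to the signed sum of its edges. For instance
  ∂[1,3,4] = [3,4] − [1,4] + [1,3],
  ∂[2,3,5] = [3,5] − [2,5] + [2,3].
As a 10×5 matrix over Z this has rank 5, with invariant factors (1,1,1,1,1).

From H_k ≅ ker(∂_k) / im(∂_{k+1}) we obtain:

  H_0: rank C_0 − rank ∂_1 = 5 − 4 = 1, and the invariant factors of ∂_1 are all 1, so H_0 ≅ Z.
  H_1: rank ker ∂_1 − rank ∂_2 = (10 − 4) − 5 = 1, and the invariant factors of ∂_2 are all 1, so H_1 ≅ Z.
  H_2: rank ker ∂_2 − rank ∂_3 = (5 − 5) − 0 = 0, and there is no ∂_3, so H_2 ≅ 0.

(K is a triangulation of the Möbius band.)

H_0 ≅ Z,  H_1 ≅ Z,  H_2 = 0.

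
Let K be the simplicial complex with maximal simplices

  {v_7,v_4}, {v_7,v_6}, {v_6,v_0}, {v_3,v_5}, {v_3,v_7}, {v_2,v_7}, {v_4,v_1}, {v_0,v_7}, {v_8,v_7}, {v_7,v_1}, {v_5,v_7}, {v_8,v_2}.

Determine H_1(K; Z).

Fix the vertex order v_0 < v_1 < v_2 < v_3 < v_4 < v_5 < v_6 < v_7 < v_8 and write every simplex with vertices in increasing order. Then dim K = 1 and the simplices of K are:

  0-simplices (9): [v_0], [v_1], [v_2], [v_3], [v_4], [v_5], [v_6], [v_7], [v_8]
  1-simplices (12): [v_0,v_6], [v_0,v_7], [v_1,v_4], [v_1,v_7], [v_2,v_7], [v_2,v_8], [v_3,v_5], [v_3,v_7], [v_4,v_7], [v_5,v_7], [v_6,v_7], [v_7,v_8]

giving chain groups C_0 ≅ Z^9, C_1 ≅ Z^12.

The boundary map ∂_1: C_1 → C_0 is given by ∂[p,q] = [q] − [p]. For instance
  ∂[v_5,v_7] = [v_7] − [v_5].
The resulting 9×12 matrix has rank 8, and its Smith normal form has invariant factors (1,1,1,1,1,1,1,1).

Reading off H_k = ker ∂_k / im ∂_{k+1}:

  H_1: rank ker ∂_1 − rank ∂_2 = (12 − 8) − 0 = 4, and there is no ∂_2, so H_1 ≅ Z^4.

H_1 ≅ Z^4.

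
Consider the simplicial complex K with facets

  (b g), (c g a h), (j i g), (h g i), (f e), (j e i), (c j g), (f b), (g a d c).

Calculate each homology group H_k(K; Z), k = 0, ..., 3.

Take the total order a < b < c < d < e < f < g < h < i < j on the vertex set. Then K (dimension 3) consists of the simplices:

  0-simplices (10): a, b, c, d, e, f, g, h, i, j
  1-simplices (19): ac, ad, ag, ah, bf, bg, cd, cg, ch, cj, dg, ef, ei, ej, gh, gi, gj, hi, ij
  2-simplices (11): acd, acg, ach, adg, agh, cdg, cgh, cgj, eij, ghi, gij
  3-simplices (2): acdg, acgh

so the chain groups are C_0 ≅ Z^10, C_1 ≅ Z^19, C_2 ≅ Z^11, C_3 ≅ Z^2.

∂_1: C_1 → C_0 maps an edge to its endpoints' difference, ∂[p,q] = q − p. For instance
  ∂ag = g − a.
The resulting 10×19 matrix has rank 9, and its Smith normal form has invariant factors (1,1,1,1,1,1,1,1,1).

Boundary ∂_2: C_2 → C_1 acts by ∂[p,q,r] = [q,r] − [p,r] + [p,q]. For instance
  ∂cgj = gj − cj + cg,
  ∂cgh = gh − ch + cg.
The resulting 19×11 matrix has rank 9, and its Smith normal form has invariant factors (1,1,1,1,1,1,1,1,1).

Boundary ∂_3: C_3 → C_2 sends each 3-simplex σ to the alternating sum Σ_i (−1)^i (σ with its i-th vertex removed). For instance
  ∂acdg = cdg − adg + acg − acd,
  ∂acgh = cgh − agh + ach − acg.
As a 11×2 matrix over Z this has rank 2, with invariant factors (1,1).

Computing H_k = (kernel of ∂_k) / (image of ∂_{k+1}):

  H_0: rank C_0 − rank ∂_1 = 10 − 9 = 1, and the invariant factors of ∂_1 are all 1, so H_0 ≅ Z.
  H_1: rank ker ∂_1 − rank ∂_2 = (19 − 9) − 9 = 1, and the invariant factors of ∂_2 are all 1, so H_1 ≅ Z.
  H_2: rank ker ∂_2 − rank ∂_3 = (11 − 9) − 2 = 0, and the invariant factors of ∂_3 are all 1, so H_2 ≅ 0.
  H_3: rank ker ∂_3 − rank ∂_4 = (2 − 2) − 0 = 0, and there is no ∂_4, so H_3 ≅ 0.

As a check, the Euler characteristic is 10 − 19 + 11 − 2 = 0, which agrees with 1 − 1 + 0 − 0 = 0.

H_0 ≅ Z,  H_1 ≅ Z,  H_2 = 0,  H_3 = 0.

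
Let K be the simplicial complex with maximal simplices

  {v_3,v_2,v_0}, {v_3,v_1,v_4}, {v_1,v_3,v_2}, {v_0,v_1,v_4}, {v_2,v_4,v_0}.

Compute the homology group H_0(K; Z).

We work with the vertex ordering v_0 < v_1 < v_2 < v_3 < v_4. The simplices of K, each written with vertices in increasing order, are:

  0-simplices (5): [v_0], [v_1], [v_2], [v_3], [v_4]
  1-simplices (10): [v_0,v_1], [v_0,v_2], [v_0,v_3], [v_0,v_4], [v_1,v_2], [v_1,v_3], [v_1,v_4], [v_2,v_3], [v_2,v_4], [v_3,v_4]
  2-simplices (5): [v_0,v_1,v_4], [v_0,v_2,v_3], [v_0,v_2,v_4], [v_1,v_2,v_3], [v_1,v_3,v_4]

giving chain groups C_0 ≅ Z^5, C_1 ≅ Z^10, C_2 ≅ Z^5.

The boundary map ∂_1: C_1 → C_0 is given by ∂[p,q] = [q] − [p].
This gives a 5×10 integer matrix of rank 4; reducing to Smith normal form yields diagonal entries (1,1,1,1).

∂_2: C_2 → C_1 sends each 2-simplex [p,q,r] to [q,r] − [p,r] + [p,q]. For instance
  ∂[v_0,v_2,v_3] = [v_2,v_3] − [v_0,v_3] + [v_0,v_2],
  ∂[v_1,v_2,v_3] = [v_2,v_3] − [v_1,v_3] + [v_1,v_2].
As a 10×5 matrix over Z this has rank 5, with invariant factors (1,1,1,1,1).

From H_k ≅ ker(∂_k) / im(∂_{k+1}) we obtain:

  H_0: rank C_0 − rank ∂_1 = 5 − 4 = 1, and the invariant factors of ∂_1 are all 1, so H_0 = Z.

(K is a triangulation of the Möbius band.)

H_0 = Z.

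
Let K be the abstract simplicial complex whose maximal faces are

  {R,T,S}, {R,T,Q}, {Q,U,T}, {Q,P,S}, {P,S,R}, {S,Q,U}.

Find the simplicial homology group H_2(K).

H_2 ≅ 0.

Fix the vertex order P < Q < R < S < T < U and write every simplex with vertices in increasing order. Then dim K = 2 and the simplices of K are:

  0-simplices (6): P, Q, R, S, T, U
  1-simplices (12): PQ, PR, PS, QR, QS, QT, QU, RS, RT, ST, SU, TU
  2-simplices (6): PQS, PRS, QRT, QSU, QTU, RST

giving chain groups C_0 ≅ Z^6, C_1 ≅ Z^12, C_2 ≅ Z^6.

Boundary ∂_1: C_1 → C_0 maps an edge to its endpoints' difference, ∂[p,q] = q − p. For instance
  ∂RS = S − R.
The resulting 6×12 matrix has rank 5, and its Smith normal form has invariant factors (1,1,1,1,1).

Boundary ∂_2: C_2 → C_1 sends each 2-simplex [p,q,r] to [q,r] − [p,r] + [p,q]. For instance
  ∂PQS = QS − PS + PQ,
  ∂PRS = RS − PS + PR.
The 12×6 boundary matrix has rank 6 and Smith normal form diag(1,1,1,1,1,1).

From H_k ≅ ker(∂_k) / im(∂_{k+1}) we obtain:

  H_2: rank ker ∂_2 − rank ∂_3 = (6 − 6) − 0 = 0, and there is no ∂_3, so H_2 ≅ 0.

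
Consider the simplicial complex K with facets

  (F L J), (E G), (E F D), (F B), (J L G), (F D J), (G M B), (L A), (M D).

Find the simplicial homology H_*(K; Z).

H_0 ≅ Z,  H_1 ≅ Z^3,  H_2 = 0.

Take the total order A < B < D < E < F < G < J < L < M on the vertex set. Then K (dimension 2) consists of the simplices:

  0-simplices (9): A, B, D, E, F, G, J, L, M
  1-simplices (16): AL, BF, BG, BM, DE, DF, DJ, DM, EF, EG, FJ, FL, GJ, GL, GM, JL
  2-simplices (5): BGM, DEF, DFJ, FJL, GJL

so the chain groups are C_0 ≅ Z^9, C_1 ≅ Z^16, C_2 ≅ Z^5.

Boundary ∂_1: C_1 → C_0 is given by ∂[p,q] = [q] − [p]. For instance
  ∂DE = E − D.
The resulting 9×16 matrix has rank 8, and its Smith normal form has invariant factors (1,1,1,1,1,1,1,1).

∂_2: C_2 → C_1 sends each 2-simplex [p,q,r] to [q,r] − [p,r] + [p,q]. For instance
  ∂DEF = EF − DF + DE,
  ∂FJL = JL − FL + FJ.
As a 16×5 matrix over Z this has rank 5, with invariant factors (1,1,1,1,1).

Computing H_k = (kernel of ∂_k) / (image of ∂_{k+1}):

  H_0: rank C_0 − rank ∂_1 = 9 − 8 = 1, and the invariant factors of ∂_1 are all 1, so H_0 = Z.
  H_1: rank ker ∂_1 − rank ∂_2 = (16 − 8) − 5 = 3, and the invariant factors of ∂_2 are all 1, so H_1 = Z^3.
  H_2: rank ker ∂_2 − rank ∂_3 = (5 − 5) − 0 = 0, and there is no ∂_3, so H_2 = 0.

As a check, the Euler characteristic is 9 − 16 + 5 = -2, which agrees with 1 − 3 + 0 = -2.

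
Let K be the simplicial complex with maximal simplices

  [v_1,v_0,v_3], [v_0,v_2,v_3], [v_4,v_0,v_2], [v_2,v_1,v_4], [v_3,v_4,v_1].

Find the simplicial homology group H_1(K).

H_1 = Z.

K has 5 vertices, 10 edges, 5 triangles.
rank ∂_1 = 4, rank ∂_2 = 5 ⇒ b_1 = 10 − 4 − 5 = 1; all invariant factors of ∂_2 are 1 so no torsion. So H_1 = Z.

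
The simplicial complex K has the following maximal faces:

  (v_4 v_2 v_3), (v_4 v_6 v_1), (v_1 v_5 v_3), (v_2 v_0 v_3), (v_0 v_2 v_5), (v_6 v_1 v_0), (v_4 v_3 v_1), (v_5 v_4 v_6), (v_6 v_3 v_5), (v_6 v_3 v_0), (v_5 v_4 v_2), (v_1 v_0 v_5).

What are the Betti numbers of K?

We work with the vertex ordering v_0 < v_1 < v_2 < v_3 < v_4 < v_5 < v_6. The simplices of K, each written with vertices in increasing order, are:

  0-simplices (7): [v_0], [v_1], [v_2], [v_3], [v_4], [v_5], [v_6]
  1-simplices (18): (18 of them)
  2-simplices (12): (12 of them)

giving chain groups C_0 ≅ Z^7, C_1 ≅ Z^18, C_2 ≅ Z^12.

∂_1: C_1 → C_0 is given by ∂[p,q] = [q] − [p]. For instance
  ∂[v_0,v_1] = [v_1] − [v_0].
As a 7×18 matrix over Z this has rank 6, with invariant factors (1,1,1,1,1,1).

Boundary ∂_2: C_2 → C_1 sends each 2-simplex [p,q,r] to [q,r] − [p,r] + [p,q]. For instance
  ∂[v_1,v_4,v_6] = [v_4,v_6] − [v_1,v_6] + [v_1,v_4],
  ∂[v_4,v_5,v_6] = [v_5,v_6] − [v_4,v_6] + [v_4,v_5].
The 18×12 boundary matrix has rank 12 and Smith normal form diag(1,1,1,1,1,1,1,1,1,1,1,2).

Computing H_k = (kernel of ∂_k) / (image of ∂_{k+1}):

  H_0: rank C_0 − rank ∂_1 = 7 − 6 = 1, and the invariant factors of ∂_1 are all 1, so H_0 = Z.
  H_1: rank ker ∂_1 − rank ∂_2 = (18 − 6) − 12 = 0, and ∂_2 has invariant factor 2 > 1, so H_1 = Z/2Z.
  H_2: rank ker ∂_2 − rank ∂_3 = (12 − 12) − 0 = 0, and there is no ∂_3, so H_2 = 0.

As a check, the Euler characteristic is 7 − 18 + 12 = 1, which agrees with 1 − 0 + 0 = 1.

Hence the Betti numbers are b_0 = 1, b_1 = 0, b_2 = 0.

b_0 = 1, b_1 = 0, b_2 = 0.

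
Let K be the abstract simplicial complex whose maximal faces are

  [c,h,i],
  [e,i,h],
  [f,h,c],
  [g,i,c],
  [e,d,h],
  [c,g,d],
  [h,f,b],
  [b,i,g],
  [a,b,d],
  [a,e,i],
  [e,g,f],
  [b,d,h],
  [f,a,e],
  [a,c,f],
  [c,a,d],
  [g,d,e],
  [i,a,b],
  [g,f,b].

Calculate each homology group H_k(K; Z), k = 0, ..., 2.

H_0 = Z,  H_1 = Z^2,  H_2 = Z.

Take the total order a < b < c < d < e < f < g < h < i on the vertex set. Then K (dimension 2) consists of the simplices:

  0-simplices (9): a, b, c, d, e, f, g, h, i
  1-simplices (27): ab, ac, ad, ae, af, ai, bd, bf, bg, bh, bi, cd, cf, cg, ch, ci, de, dg, dh, ef, eg, eh, ei, fg, fh, gi, hi
  2-simplices (18): abd, abi, acd, acf, aef, aei, bdh, bfg, bfh, bgi, cdg, cfh, cgi, chi, deg, deh, efg, ehi

so the chain groups are C_0 ≅ Z^9, C_1 ≅ Z^27, C_2 ≅ Z^18.

∂_1: C_1 → C_0 maps an edge to its endpoints' difference, ∂[p,q] = q − p.
This gives a 9×27 integer matrix of rank 8; reducing to Smith normal form yields diagonal entries (1,1,1,1,1,1,1,1).

Boundary ∂_2: C_2 → C_1 acts by ∂[p,q,r] = [q,r] − [p,r] + [p,q]. For instance
  ∂aei = ei − ai + ae,
  ∂chi = hi − ci + ch.
As a 27×18 matrix over Z this has rank 17, with invariant factors (1,1,1,1,1,1,1,1,1,1,1,1,1,1,1,1,1).

Reading off H_k = ker ∂_k / im ∂_{k+1}:

  H_0: rank C_0 − rank ∂_1 = 9 − 8 = 1, and the invariant factors of ∂_1 are all 1, so H_0 = Z.
  H_1: rank ker ∂_1 − rank ∂_2 = (27 − 8) − 17 = 2, and the invariant factors of ∂_2 are all 1, so H_1 = Z^2.
  H_2: rank ker ∂_2 − rank ∂_3 = (18 − 17) − 0 = 1, and there is no ∂_3, so H_2 = Z.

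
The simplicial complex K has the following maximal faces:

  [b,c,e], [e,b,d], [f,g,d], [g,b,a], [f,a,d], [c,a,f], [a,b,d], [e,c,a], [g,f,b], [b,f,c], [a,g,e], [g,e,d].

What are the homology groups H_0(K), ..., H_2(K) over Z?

K has 7 vertices, 18 edges, 12 triangles.
rank ∂_0 = 0, rank ∂_1 = 6 ⇒ b_0 = 7 − 0 − 6 = 1; all invariant factors of ∂_1 are 1 so no torsion. So H_0 ≅ Z.
rank ∂_1 = 6, rank ∂_2 = 12 ⇒ b_1 = 18 − 6 − 12 = 0; ∂_2 has invariant factor(s) [2] giving torsion. So H_1 ≅ Z_2.
rank ∂_2 = 12, rank ∂_3 = 0 ⇒ b_2 = 12 − 12 − 0 = 0. So H_2 ≅ 0.

H_0 = Z,  H_1 = Z_2,  H_2 = 0.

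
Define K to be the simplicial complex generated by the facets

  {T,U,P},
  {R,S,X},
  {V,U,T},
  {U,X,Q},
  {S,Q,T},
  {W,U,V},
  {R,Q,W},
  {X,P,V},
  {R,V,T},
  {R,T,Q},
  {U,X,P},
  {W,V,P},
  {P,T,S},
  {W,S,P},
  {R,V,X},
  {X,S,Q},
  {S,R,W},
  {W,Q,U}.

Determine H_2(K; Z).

Take the total order P < Q < R < S < T < U < V < W < X on the vertex set. Then K (dimension 2) consists of the simplices:

  0-simplices (9): P, Q, R, S, T, U, V, W, X
  1-simplices (27): PS, PT, PU, PV, PW, PX, QR, QS, QT, QU, QW, QX, RS, RT, RV, RW, RX, ST, SW, SX, TU, TV, UV, UW, UX, VW, VX
  2-simplices (18): PST, PSW, PTU, PUX, PVW, PVX, QRT, QRW, QST, QSX, QUW, QUX, RSW, RSX, RTV, RVX, TUV, UVW

Hence C_0 ≅ Z^9, C_1 ≅ Z^27, C_2 ≅ Z^18.

The boundary map ∂_1: C_1 → C_0 maps an edge to its endpoints' difference, ∂[p,q] = q − p. For instance
  ∂QS = S − Q.
As a 9×27 matrix over Z this has rank 8, with invariant factors (1,1,1,1,1,1,1,1).

The boundary map ∂_2: C_2 → C_1 maps a triangle to the signed sum of its edges. For instance
  ∂UVW = VW − UW + UV,
  ∂PVW = VW − PW + PV.
The resulting 27×18 matrix has rank 18, and its Smith normal form has invariant factors (1,1,1,1,1,1,1,1,1,1,1,1,1,1,1,1,1,2).

Computing H_k = (kernel of ∂_k) / (image of ∂_{k+1}):

  H_2: rank ker ∂_2 − rank ∂_3 = (18 − 18) − 0 = 0, and there is no ∂_3, so H_2 ≅ 0.

H_2 = 0.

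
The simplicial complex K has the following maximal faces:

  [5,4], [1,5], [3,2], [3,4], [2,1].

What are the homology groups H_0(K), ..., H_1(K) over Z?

H_0 = Z,  H_1 = Z.

Take the total order 1 < 2 < 3 < 4 < 5 on the vertex set. Then K (dimension 1) consists of the simplices:

  0-simplices (5): [1], [2], [3], [4], [5]
  1-simplices (5): [1,2], [1,5], [2,3], [3,4], [4,5]

Hence C_0 ≅ Z^5, C_1 ≅ Z^5.

Boundary ∂_1: C_1 → C_0 sends each edge [p,q] (with p < q) to q − p. For instance
  ∂[4,5] = [5] − [4].
As a 5×5 matrix over Z this has rank 4, with invariant factors (1,1,1,1).

Computing H_k = (kernel of ∂_k) / (image of ∂_{k+1}):

  H_0: rank C_0 − rank ∂_1 = 5 − 4 = 1, and the invariant factors of ∂_1 are all 1, so H_0 ≅ Z.
  H_1: rank ker ∂_1 − rank ∂_2 = (5 − 4) − 0 = 1, and there is no ∂_2, so H_1 ≅ Z.

As a check, the Euler characteristic is 5 − 5 = 0, which agrees with 1 − 1 = 0.
(K is a triangulation of the circle S^1.)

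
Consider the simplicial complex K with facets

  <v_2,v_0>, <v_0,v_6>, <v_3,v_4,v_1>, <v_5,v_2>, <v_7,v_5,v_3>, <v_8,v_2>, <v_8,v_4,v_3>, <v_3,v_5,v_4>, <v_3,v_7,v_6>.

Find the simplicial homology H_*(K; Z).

H_0 ≅ Z,  H_1 ≅ Z^2,  H_2 = 0.

Take the total order v_0 < v_1 < v_2 < v_3 < v_4 < v_5 < v_6 < v_7 < v_8 on the vertex set. Then K (dimension 2) consists of the simplices:

  0-simplices (9): [v_0], [v_1], [v_2], [v_3], [v_4], [v_5], [v_6], [v_7], [v_8]
  1-simplices (15): (15 of them)
  2-simplices (5): [v_1,v_3,v_4], [v_3,v_4,v_5], [v_3,v_4,v_8], [v_3,v_5,v_7], [v_3,v_6,v_7]

so the chain groups are C_0 ≅ Z^9, C_1 ≅ Z^15, C_2 ≅ Z^5.

The boundary map ∂_1: C_1 → C_0 is given by ∂[p,q] = [q] − [p]. For instance
  ∂[v_3,v_4] = [v_4] − [v_3].
As a 9×15 matrix over Z this has rank 8, with invariant factors (1,1,1,1,1,1,1,1).

∂_2: C_2 → C_1 acts by ∂[p,q,r] = [q,r] − [p,r] + [p,q]. For instance
  ∂[v_1,v_3,v_4] = [v_3,v_4] − [v_1,v_4] + [v_1,v_3],
  ∂[v_3,v_6,v_7] = [v_6,v_7] − [v_3,v_7] + [v_3,v_6].
The resulting 15×5 matrix has rank 5, and its Smith normal form has invariant factors (1,1,1,1,1).

Now H_k = ker ∂_k / im ∂_{k+1}, so:

  H_0: rank C_0 − rank ∂_1 = 9 − 8 = 1, and the invariant factors of ∂_1 are all 1, so H_0 = Z.
  H_1: rank ker ∂_1 − rank ∂_2 = (15 − 8) − 5 = 2, and the invariant factors of ∂_2 are all 1, so H_1 = Z^2.
  H_2: rank ker ∂_2 − rank ∂_3 = (5 − 5) − 0 = 0, and there is no ∂_3, so H_2 = 0.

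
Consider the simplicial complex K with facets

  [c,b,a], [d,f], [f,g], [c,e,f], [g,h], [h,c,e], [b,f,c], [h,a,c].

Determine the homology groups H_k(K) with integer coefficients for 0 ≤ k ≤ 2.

Take the total order a < b < c < d < e < f < g < h on the vertex set. Then K (dimension 2) consists of the simplices:

  0-simplices (8): a, b, c, d, e, f, g, h
  1-simplices (13): ab, ac, ah, bc, bf, ce, cf, ch, df, ef, eh, fg, gh
  2-simplices (5): abc, ach, bcf, cef, ceh

so the chain groups are C_0 ≅ Z^8, C_1 ≅ Z^13, C_2 ≅ Z^5.

The boundary map ∂_1: C_1 → C_0 sends each edge [p,q] (with p < q) to q − p. For instance
  ∂ch = h − c.
The 8×13 boundary matrix has rank 7 and Smith normal form diag(1,1,1,1,1,1,1).

Boundary ∂_2: C_2 → C_1 acts by ∂[p,q,r] = [q,r] − [p,r] + [p,q]. For instance
  ∂abc = bc − ac + ab,
  ∂bcf = cf − bf + bc.
As a 13×5 matrix over Z this has rank 5, with invariant factors (1,1,1,1,1).

From H_k ≅ ker(∂_k) / im(∂_{k+1}) we obtain:

  H_0: rank C_0 − rank ∂_1 = 8 − 7 = 1, and the invariant factors of ∂_1 are all 1, so H_0 = Z.
  H_1: rank ker ∂_1 − rank ∂_2 = (13 − 7) − 5 = 1, and the invariant factors of ∂_2 are all 1, so H_1 = Z.
  H_2: rank ker ∂_2 − rank ∂_3 = (5 − 5) − 0 = 0, and there is no ∂_3, so H_2 = 0.

H_0 ≅ Z,  H_1 ≅ Z,  H_2 = 0.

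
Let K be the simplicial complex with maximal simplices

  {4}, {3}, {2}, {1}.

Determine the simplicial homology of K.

H_0 = Z^4.

Order the vertices as 1 < 2 < 3 < 4. Listing each simplex with vertices in this order, K has dimension 0 with simplices:

  0-simplices (4): [1], [2], [3], [4]

Hence C_0 ≅ Z^4.

Now H_k = ker ∂_k / im ∂_{k+1}, so:

  H_0: rank C_0 − rank ∂_1 = 4 − 0 = 4, and there is no ∂_1, so H_0 ≅ Z^4.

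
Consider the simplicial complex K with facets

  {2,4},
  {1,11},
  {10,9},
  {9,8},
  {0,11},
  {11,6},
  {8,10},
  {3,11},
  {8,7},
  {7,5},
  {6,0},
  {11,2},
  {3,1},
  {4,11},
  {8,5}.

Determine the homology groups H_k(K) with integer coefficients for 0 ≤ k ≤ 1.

We work with the vertex ordering 0 < 1 < 2 < 3 < 4 < 5 < 6 < 7 < 8 < 9 < 10 < 11. The simplices of K, each written with vertices in increasing order, are:

  0-simplices (12): [0], [1], [2], [3], [4], [5], [6], [7], [8], [9], [10], [11]
  1-simplices (15): [0,6], [0,11], [1,3], [1,11], [2,4], [2,11], [3,11], [4,11], [5,7], [5,8], [6,11], [7,8], [8,9], [8,10], [9,10]

Hence C_0 ≅ Z^12, C_1 ≅ Z^15.

Boundary ∂_1: C_1 → C_0 maps an edge to its endpoints' difference, ∂[p,q] = q − p.
As a 12×15 matrix over Z this has rank 10, with invariant factors (1,1,1,1,1,1,1,1,1,1).

Computing H_k = (kernel of ∂_k) / (image of ∂_{k+1}):

  H_0: rank C_0 − rank ∂_1 = 12 − 10 = 2, and the invariant factors of ∂_1 are all 1, so H_0 ≅ Z^2.
  H_1: rank ker ∂_1 − rank ∂_2 = (15 − 10) − 0 = 5, and there is no ∂_2, so H_1 ≅ Z^5.

As a check, the Euler characteristic is 12 − 15 = -3, which agrees with 2 − 5 = -3.

H_0 = Z^2,  H_1 = Z^5.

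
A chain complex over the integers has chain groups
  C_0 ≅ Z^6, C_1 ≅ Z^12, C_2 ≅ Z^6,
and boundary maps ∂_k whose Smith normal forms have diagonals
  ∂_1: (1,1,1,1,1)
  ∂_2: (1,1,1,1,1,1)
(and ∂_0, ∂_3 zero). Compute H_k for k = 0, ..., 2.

H_0 = Z,  H_1 = Z,  H_2 = 0.

H_0: b_0 = 6 − 0 − 5 = 1; torsion from ∂_1 factors > 1: none. So H_0 = Z.
H_1: b_1 = 12 − 5 − 6 = 1; torsion from ∂_2 factors > 1: none. So H_1 = Z.
H_2: b_2 = 6 − 6 − 0 = 0; torsion from ∂_3 factors > 1: none. So H_2 = 0.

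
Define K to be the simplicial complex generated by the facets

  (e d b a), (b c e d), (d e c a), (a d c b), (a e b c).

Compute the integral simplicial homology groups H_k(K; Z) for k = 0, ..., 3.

We work with the vertex ordering a < b < c < d < e. The simplices of K, each written with vertices in increasing order, are:

  0-simplices (5): a, b, c, d, e
  1-simplices (10): ab, ac, ad, ae, bc, bd, be, cd, ce, de
  2-simplices (10): abc, abd, abe, acd, ace, ade, bcd, bce, bde, cde
  3-simplices (5): abcd, abce, abde, acde, bcde

so the chain groups are C_0 ≅ Z^5, C_1 ≅ Z^10, C_2 ≅ Z^10, C_3 ≅ Z^5.

The boundary map ∂_1: C_1 → C_0 maps an edge to its endpoints' difference, ∂[p,q] = q − p. For instance
  ∂bc = c − b.
The resulting 5×10 matrix has rank 4, and its Smith normal form has invariant factors (1,1,1,1).

The boundary map ∂_2: C_2 → C_1 acts by ∂[p,q,r] = [q,r] − [p,r] + [p,q]. For instance
  ∂cde = de − ce + cd,
  ∂bce = ce − be + bc.
The 10×10 boundary matrix has rank 6 and Smith normal form diag(1,1,1,1,1,1).

The boundary map ∂_3: C_3 → C_2 sends each 3-simplex σ to the alternating sum Σ_i (−1)^i (σ with its i-th vertex removed). For instance
  ∂abde = bde − ade + abe − abd,
  ∂bcde = cde − bde + bce − bcd.
The 10×5 boundary matrix has rank 4 and Smith normal form diag(1,1,1,1).

Now H_k = ker ∂_k / im ∂_{k+1}, so:

  H_0: rank C_0 − rank ∂_1 = 5 − 4 = 1, and the invariant factors of ∂_1 are all 1, so H_0 ≅ Z.
  H_1: rank ker ∂_1 − rank ∂_2 = (10 − 4) − 6 = 0, and the invariant factors of ∂_2 are all 1, so H_1 ≅ 0.
  H_2: rank ker ∂_2 − rank ∂_3 = (10 − 6) − 4 = 0, and the invariant factors of ∂_3 are all 1, so H_2 ≅ 0.
  H_3: rank ker ∂_3 − rank ∂_4 = (5 − 4) − 0 = 1, and there is no ∂_4, so H_3 ≅ Z.

As a check, the Euler characteristic is 5 − 10 + 10 − 5 = 0, which agrees with 1 − 0 + 0 − 1 = 0.
(K is a triangulation of the 3-sphere S^3.)

H_0 = Z,  H_1 = 0,  H_2 = 0,  H_3 = Z.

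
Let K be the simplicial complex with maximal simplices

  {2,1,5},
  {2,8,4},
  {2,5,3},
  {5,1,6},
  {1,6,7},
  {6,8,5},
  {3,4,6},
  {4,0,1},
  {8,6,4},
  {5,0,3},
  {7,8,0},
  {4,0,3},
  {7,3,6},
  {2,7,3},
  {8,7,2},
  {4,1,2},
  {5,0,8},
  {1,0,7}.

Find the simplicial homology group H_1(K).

H_1 ≅ Z^2.

Order the vertices as 0 < 1 < 2 < 3 < 4 < 5 < 6 < 7 < 8. Listing each simplex with vertices in this order, K has dimension 2 with simplices:

  0-simplices (9): [0], [1], [2], [3], [4], [5], [6], [7], [8]
  1-simplices (27): (27 of them)
  2-simplices (18): [0,1,4], [0,1,7], [0,3,4], [0,3,5], [0,5,8], [0,7,8], [1,2,4], [1,2,5], [1,5,6], [1,6,7], [2,3,5], [2,3,7], [2,4,8], [2,7,8], [3,4,6], [3,6,7], [4,6,8], [5,6,8]

so the chain groups are C_0 ≅ Z^9, C_1 ≅ Z^27, C_2 ≅ Z^18.

∂_1: C_1 → C_0 maps an edge to its endpoints' difference, ∂[p,q] = q − p. For instance
  ∂[0,1] = [1] − [0].
This gives a 9×27 integer matrix of rank 8; reducing to Smith normal form yields diagonal entries (1,1,1,1,1,1,1,1).

∂_2: C_2 → C_1 maps a triangle to the signed sum of its edges. For instance
  ∂[0,5,8] = [5,8] − [0,8] + [0,5],
  ∂[1,5,6] = [5,6] − [1,6] + [1,5].
As a 27×18 matrix over Z this has rank 17, with invariant factors (1,1,1,1,1,1,1,1,1,1,1,1,1,1,1,1,1).

Reading off H_k = ker ∂_k / im ∂_{k+1}:

  H_1: rank ker ∂_1 − rank ∂_2 = (27 − 8) − 17 = 2, and the invariant factors of ∂_2 are all 1, so H_1 = Z^2.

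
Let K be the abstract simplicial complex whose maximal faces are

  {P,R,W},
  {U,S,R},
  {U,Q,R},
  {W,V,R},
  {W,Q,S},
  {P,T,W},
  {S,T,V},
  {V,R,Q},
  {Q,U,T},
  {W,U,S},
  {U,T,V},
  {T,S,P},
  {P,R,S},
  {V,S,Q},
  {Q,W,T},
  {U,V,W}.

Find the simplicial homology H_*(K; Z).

H_0 = Z,  H_1 = Z^2,  H_2 = Z.

We work with the vertex ordering P < Q < R < S < T < U < V < W. The simplices of K, each written with vertices in increasing order, are:

  0-simplices (8): P, Q, R, S, T, U, V, W
  1-simplices (24): PR, PS, PT, PW, QR, QS, QT, QU, QV, QW, RS, RU, RV, RW, ST, SU, SV, SW, TU, TV, TW, UV, UW, VW
  2-simplices (16): PRS, PRW, PST, PTW, QRU, QRV, QSV, QSW, QTU, QTW, RSU, RVW, STV, SUW, TUV, UVW

so the chain groups are C_0 ≅ Z^8, C_1 ≅ Z^24, C_2 ≅ Z^16.

The boundary map ∂_1: C_1 → C_0 is given by ∂[p,q] = [q] − [p]. For instance
  ∂QR = R − Q.
This gives a 8×24 integer matrix of rank 7; reducing to Smith normal form yields diagonal entries (1,1,1,1,1,1,1).

Boundary ∂_2: C_2 → C_1 maps a triangle to the signed sum of its edges. For instance
  ∂PTW = TW − PW + PT,
  ∂QRV = RV − QV + QR.
This gives a 24×16 integer matrix of rank 15; reducing to Smith normal form yields diagonal entries (1,1,1,1,1,1,1,1,1,1,1,1,1,1,1).

From H_k ≅ ker(∂_k) / im(∂_{k+1}) we obtain:

  H_0: rank C_0 − rank ∂_1 = 8 − 7 = 1, and the invariant factors of ∂_1 are all 1, so H_0 ≅ Z.
  H_1: rank ker ∂_1 − rank ∂_2 = (24 − 7) − 15 = 2, and the invariant factors of ∂_2 are all 1, so H_1 ≅ Z^2.
  H_2: rank ker ∂_2 − rank ∂_3 = (16 − 15) − 0 = 1, and there is no ∂_3, so H_2 ≅ Z.

(K is a triangulation of the torus T^2.)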